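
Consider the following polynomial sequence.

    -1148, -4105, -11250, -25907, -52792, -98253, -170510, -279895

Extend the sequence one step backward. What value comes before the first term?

Δ: -2957, -7145, -14657, -26885, -45461, -72257, -109385
Δ²: -4188, -7512, -12228, -18576, -26796, -37128
Δ³: -3324, -4716, -6348, -8220, -10332
Δ⁴: -1392, -1632, -1872, -2112
Δ⁵: -240, -240, -240
The fifth differences are constant at -240.
Work back: -1392 + 240 = -1152;  -3324 + 1152 = -2172;  -4188 + 2172 = -2016;  -2957 + 2016 = -941;  -1148 + 941 = -207

-207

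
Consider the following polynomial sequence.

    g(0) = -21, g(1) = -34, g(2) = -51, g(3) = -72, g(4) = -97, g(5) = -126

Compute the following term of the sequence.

-159

First differences: -13 , -17 , -21 , -25 , -29
Second differences: -4 , -4 , -4 , -4
The second differences are constant (-4).
-29 − 4 = -33;  -126 − 33 = -159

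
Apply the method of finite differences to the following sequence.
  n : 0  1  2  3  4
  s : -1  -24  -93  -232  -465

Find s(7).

-23, -69, -139, -233
-46, -70, -94
-24, -24
Constant third difference = -24, so extend:
-94 − 24 = -118;  -233 − 118 = -351;  -465 − 351 = -816
-118 − 24 = -142;  -351 − 142 = -493;  -816 − 493 = -1309
-142 − 24 = -166;  -493 − 166 = -659;  -1309 − 659 = -1968

-1968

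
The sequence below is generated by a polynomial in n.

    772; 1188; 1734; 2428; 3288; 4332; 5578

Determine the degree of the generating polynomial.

3

First differences: 416, 546, 694, 860, 1044, 1246
Second differences: 130, 148, 166, 184, 202
Third differences: 18, 18, 18, 18
The third differences are constant, so the polynomial has degree 3.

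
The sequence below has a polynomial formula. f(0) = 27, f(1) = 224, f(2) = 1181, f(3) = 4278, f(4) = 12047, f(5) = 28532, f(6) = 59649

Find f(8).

200963

Δ: 197, 957, 3097, 7769, 16485, 31117
Δ²: 760, 2140, 4672, 8716, 14632
Δ³: 1380, 2532, 4044, 5916
Δ⁴: 1152, 1512, 1872
Δ⁵: 360, 360
Constant fifth difference = 360, so extend:
1872 + 360 = 2232;  5916 + 2232 = 8148;  14632 + 8148 = 22780;  31117 + 22780 = 53897;  59649 + 53897 = 113546
2232 + 360 = 2592;  8148 + 2592 = 10740;  22780 + 10740 = 33520;  53897 + 33520 = 87417;  113546 + 87417 = 200963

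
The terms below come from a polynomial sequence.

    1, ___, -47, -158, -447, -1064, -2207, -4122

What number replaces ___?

-12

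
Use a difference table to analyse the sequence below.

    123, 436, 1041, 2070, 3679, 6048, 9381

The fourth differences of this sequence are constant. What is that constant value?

24

Δ: 313, 605, 1029, 1609, 2369, 3333
Δ²: 292, 424, 580, 760, 964
Δ³: 132, 156, 180, 204
Δ⁴: 24, 24, 24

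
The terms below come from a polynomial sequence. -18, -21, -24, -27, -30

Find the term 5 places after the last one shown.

Δ: -3, -3, -3, -3
Constant first difference = -3, so extend:
-30 − 3 = -33
-33 − 3 = -36
-36 − 3 = -39
-39 − 3 = -42
-42 − 3 = -45

-45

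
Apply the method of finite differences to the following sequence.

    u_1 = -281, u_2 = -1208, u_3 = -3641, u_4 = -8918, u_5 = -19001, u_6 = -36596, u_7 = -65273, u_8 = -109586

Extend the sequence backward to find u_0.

-26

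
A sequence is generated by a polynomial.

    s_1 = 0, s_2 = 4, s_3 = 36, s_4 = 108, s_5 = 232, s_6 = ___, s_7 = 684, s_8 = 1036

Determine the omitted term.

Using the first 5 terms:
4, 32, 72, 124
28, 40, 52
12, 12
Constant third difference = 12.
Extend forward: 52 + 12 = 64;  124 + 64 = 188;  232 + 188 = 420

420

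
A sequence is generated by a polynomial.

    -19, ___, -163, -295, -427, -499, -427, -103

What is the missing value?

Using the last 6 terms:
-132  -132  -72  72  324
0  60  144  252
60  84  108
24  24
Constant fourth difference = 24.
Extend backward: 60 − 24 = 36;  0 − 36 = -36;  -132 + 36 = -96;  -163 + 96 = -67

-67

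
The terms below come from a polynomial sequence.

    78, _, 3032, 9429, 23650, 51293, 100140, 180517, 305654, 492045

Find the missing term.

685

Using the last 8 terms:
D1: 6397, 14221, 27643, 48847, 80377, 125137, 186391
D2: 7824, 13422, 21204, 31530, 44760, 61254
D3: 5598, 7782, 10326, 13230, 16494
D4: 2184, 2544, 2904, 3264
D5: 360, 360, 360
Constant fifth difference = 360.
Extend backward: 2184 − 360 = 1824;  5598 − 1824 = 3774;  7824 − 3774 = 4050;  6397 − 4050 = 2347;  3032 − 2347 = 685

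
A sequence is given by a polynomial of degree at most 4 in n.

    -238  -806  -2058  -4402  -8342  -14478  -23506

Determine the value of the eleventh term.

D1: -568  -1252  -2344  -3940  -6136  -9028
D2: -684  -1092  -1596  -2196  -2892
D3: -408  -504  -600  -696
D4: -96  -96  -96
Fourth differences constant at -96.
-696 − 96 = -792;  -2892 − 792 = -3684;  -9028 − 3684 = -12712;  -23506 − 12712 = -36218
-792 − 96 = -888;  -3684 − 888 = -4572;  -12712 − 4572 = -17284;  -36218 − 17284 = -53502
-888 − 96 = -984;  -4572 − 984 = -5556;  -17284 − 5556 = -22840;  -53502 − 22840 = -76342
-984 − 96 = -1080;  -5556 − 1080 = -6636;  -22840 − 6636 = -29476;  -76342 − 29476 = -105818

-105818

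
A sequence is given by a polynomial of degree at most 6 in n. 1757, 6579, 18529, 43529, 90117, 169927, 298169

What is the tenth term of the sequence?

D1: 4822  11950  25000  46588  79810  128242
D2: 7128  13050  21588  33222  48432
D3: 5922  8538  11634  15210
D4: 2616  3096  3576
D5: 480  480
Constant fifth difference = 480, so extend:
3576 + 480 = 4056;  15210 + 4056 = 19266;  48432 + 19266 = 67698;  128242 + 67698 = 195940;  298169 + 195940 = 494109
4056 + 480 = 4536;  19266 + 4536 = 23802;  67698 + 23802 = 91500;  195940 + 91500 = 287440;  494109 + 287440 = 781549
4536 + 480 = 5016;  23802 + 5016 = 28818;  91500 + 28818 = 120318;  287440 + 120318 = 407758;  781549 + 407758 = 1189307

1189307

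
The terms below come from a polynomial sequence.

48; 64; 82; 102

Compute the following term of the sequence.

Δ: 16 , 18 , 20
Δ²: 2 , 2
The second differences are constant (2).
20 + 2 = 22;  102 + 22 = 124

124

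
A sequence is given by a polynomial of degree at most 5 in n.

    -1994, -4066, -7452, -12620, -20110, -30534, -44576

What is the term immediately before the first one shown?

Δ: -2072, -3386, -5168, -7490, -10424, -14042
Δ²: -1314, -1782, -2322, -2934, -3618
Δ³: -468, -540, -612, -684
Δ⁴: -72, -72, -72
The fourth differences are constant at -72.
Work back: -468 + 72 = -396;  -1314 + 396 = -918;  -2072 + 918 = -1154;  -1994 + 1154 = -840

-840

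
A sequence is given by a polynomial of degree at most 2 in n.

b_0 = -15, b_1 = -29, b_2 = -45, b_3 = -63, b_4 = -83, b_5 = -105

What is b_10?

First differences: -14  -16  -18  -20  -22
Second differences: -2  -2  -2  -2
Second differences constant at -2.
-22 − 2 = -24;  -105 − 24 = -129
-24 − 2 = -26;  -129 − 26 = -155
-26 − 2 = -28;  -155 − 28 = -183
-28 − 2 = -30;  -183 − 30 = -213
-30 − 2 = -32;  -213 − 32 = -245

-245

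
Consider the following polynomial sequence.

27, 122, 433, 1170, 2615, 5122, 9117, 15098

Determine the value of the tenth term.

D1: 95, 311, 737, 1445, 2507, 3995, 5981
D2: 216, 426, 708, 1062, 1488, 1986
D3: 210, 282, 354, 426, 498
D4: 72, 72, 72, 72
The fourth differences are constant (72).
498 + 72 = 570;  1986 + 570 = 2556;  5981 + 2556 = 8537;  15098 + 8537 = 23635
570 + 72 = 642;  2556 + 642 = 3198;  8537 + 3198 = 11735;  23635 + 11735 = 35370

35370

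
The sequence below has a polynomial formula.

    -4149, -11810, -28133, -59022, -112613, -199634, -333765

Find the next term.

-531998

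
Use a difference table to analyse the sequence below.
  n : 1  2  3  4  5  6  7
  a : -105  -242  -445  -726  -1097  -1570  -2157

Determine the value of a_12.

-7222

Δ: -137, -203, -281, -371, -473, -587
Δ²: -66, -78, -90, -102, -114
Δ³: -12, -12, -12, -12
Third differences constant at -12.
-114 − 12 = -126;  -587 − 126 = -713;  -2157 − 713 = -2870
-126 − 12 = -138;  -713 − 138 = -851;  -2870 − 851 = -3721
-138 − 12 = -150;  -851 − 150 = -1001;  -3721 − 1001 = -4722
-150 − 12 = -162;  -1001 − 162 = -1163;  -4722 − 1163 = -5885
-162 − 12 = -174;  -1163 − 174 = -1337;  -5885 − 1337 = -7222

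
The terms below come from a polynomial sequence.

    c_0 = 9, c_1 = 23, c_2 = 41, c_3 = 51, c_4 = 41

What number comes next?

D1: 14 , 18 , 10 , -10
D2: 4 , -8 , -20
D3: -12 , -12
Constant third difference = -12, so extend:
-20 − 12 = -32;  -10 − 32 = -42;  41 − 42 = -1

-1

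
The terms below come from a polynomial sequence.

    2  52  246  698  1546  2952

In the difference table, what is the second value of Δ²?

258

D1: 50, 194, 452, 848, 1406
D2: 144, 258, 396, 558
D3: 114, 138, 162
D4: 24, 24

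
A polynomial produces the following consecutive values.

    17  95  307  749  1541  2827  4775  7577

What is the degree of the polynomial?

4

78, 212, 442, 792, 1286, 1948, 2802
134, 230, 350, 494, 662, 854
96, 120, 144, 168, 192
24, 24, 24, 24
The fourth differences are constant, so the polynomial has degree 4.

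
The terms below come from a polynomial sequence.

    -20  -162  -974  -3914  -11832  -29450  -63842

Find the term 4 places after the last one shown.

D1: -142, -812, -2940, -7918, -17618, -34392
D2: -670, -2128, -4978, -9700, -16774
D3: -1458, -2850, -4722, -7074
D4: -1392, -1872, -2352
D5: -480, -480
Fifth differences constant at -480.
-2352 − 480 = -2832;  -7074 − 2832 = -9906;  -16774 − 9906 = -26680;  -34392 − 26680 = -61072;  -63842 − 61072 = -124914
-2832 − 480 = -3312;  -9906 − 3312 = -13218;  -26680 − 13218 = -39898;  -61072 − 39898 = -100970;  -124914 − 100970 = -225884
-3312 − 480 = -3792;  -13218 − 3792 = -17010;  -39898 − 17010 = -56908;  -100970 − 56908 = -157878;  -225884 − 157878 = -383762
-3792 − 480 = -4272;  -17010 − 4272 = -21282;  -56908 − 21282 = -78190;  -157878 − 78190 = -236068;  -383762 − 236068 = -619830

-619830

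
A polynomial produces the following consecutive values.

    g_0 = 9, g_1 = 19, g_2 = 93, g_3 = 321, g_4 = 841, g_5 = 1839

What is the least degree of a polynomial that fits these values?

First differences: 10, 74, 228, 520, 998
Second differences: 64, 154, 292, 478
Third differences: 90, 138, 186
Fourth differences: 48, 48
The fourth differences are constant, so the polynomial has degree 4.

4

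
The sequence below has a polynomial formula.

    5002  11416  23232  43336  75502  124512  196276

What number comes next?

6414, 11816, 20104, 32166, 49010, 71764
5402, 8288, 12062, 16844, 22754
2886, 3774, 4782, 5910
888, 1008, 1128
120, 120
The fifth differences are constant (120).
1128 + 120 = 1248;  5910 + 1248 = 7158;  22754 + 7158 = 29912;  71764 + 29912 = 101676;  196276 + 101676 = 297952

297952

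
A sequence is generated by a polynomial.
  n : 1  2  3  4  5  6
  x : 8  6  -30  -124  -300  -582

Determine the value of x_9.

-2304

First differences: -2, -36, -94, -176, -282
Second differences: -34, -58, -82, -106
Third differences: -24, -24, -24
Third differences constant at -24.
-106 − 24 = -130;  -282 − 130 = -412;  -582 − 412 = -994
-130 − 24 = -154;  -412 − 154 = -566;  -994 − 566 = -1560
-154 − 24 = -178;  -566 − 178 = -744;  -1560 − 744 = -2304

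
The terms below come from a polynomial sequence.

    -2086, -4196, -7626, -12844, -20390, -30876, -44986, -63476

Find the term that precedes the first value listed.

-900

Δ: -2110  -3430  -5218  -7546  -10486  -14110  -18490
Δ²: -1320  -1788  -2328  -2940  -3624  -4380
Δ³: -468  -540  -612  -684  -756
Δ⁴: -72  -72  -72  -72
The fourth differences are constant at -72.
Work back: -468 + 72 = -396;  -1320 + 396 = -924;  -2110 + 924 = -1186;  -2086 + 1186 = -900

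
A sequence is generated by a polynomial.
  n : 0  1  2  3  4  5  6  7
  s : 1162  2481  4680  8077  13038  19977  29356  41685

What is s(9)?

77473

Δ: 1319, 2199, 3397, 4961, 6939, 9379, 12329
Δ²: 880, 1198, 1564, 1978, 2440, 2950
Δ³: 318, 366, 414, 462, 510
Δ⁴: 48, 48, 48, 48
Constant fourth difference = 48, so extend:
510 + 48 = 558;  2950 + 558 = 3508;  12329 + 3508 = 15837;  41685 + 15837 = 57522
558 + 48 = 606;  3508 + 606 = 4114;  15837 + 4114 = 19951;  57522 + 19951 = 77473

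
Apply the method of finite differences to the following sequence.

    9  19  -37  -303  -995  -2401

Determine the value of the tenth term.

-23445

Δ: 10  -56  -266  -692  -1406
Δ²: -66  -210  -426  -714
Δ³: -144  -216  -288
Δ⁴: -72  -72
Fourth differences constant at -72.
-288 − 72 = -360;  -714 − 360 = -1074;  -1406 − 1074 = -2480;  -2401 − 2480 = -4881
-360 − 72 = -432;  -1074 − 432 = -1506;  -2480 − 1506 = -3986;  -4881 − 3986 = -8867
-432 − 72 = -504;  -1506 − 504 = -2010;  -3986 − 2010 = -5996;  -8867 − 5996 = -14863
-504 − 72 = -576;  -2010 − 576 = -2586;  -5996 − 2586 = -8582;  -14863 − 8582 = -23445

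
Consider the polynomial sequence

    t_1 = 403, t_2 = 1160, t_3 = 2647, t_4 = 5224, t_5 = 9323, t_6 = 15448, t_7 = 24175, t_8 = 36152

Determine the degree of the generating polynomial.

4

First differences: 757, 1487, 2577, 4099, 6125, 8727, 11977
Second differences: 730, 1090, 1522, 2026, 2602, 3250
Third differences: 360, 432, 504, 576, 648
Fourth differences: 72, 72, 72, 72
The fourth differences are constant, so the polynomial has degree 4.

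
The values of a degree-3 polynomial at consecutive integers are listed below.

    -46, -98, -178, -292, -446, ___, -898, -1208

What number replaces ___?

-646

Using the first 5 terms:
-52, -80, -114, -154
-28, -34, -40
-6, -6
Constant third difference = -6.
Extend forward: -40 − 6 = -46;  -154 − 46 = -200;  -446 − 200 = -646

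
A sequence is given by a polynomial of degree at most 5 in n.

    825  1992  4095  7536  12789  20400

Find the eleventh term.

First differences: 1167, 2103, 3441, 5253, 7611
Second differences: 936, 1338, 1812, 2358
Third differences: 402, 474, 546
Fourth differences: 72, 72
Constant fourth difference = 72, so extend:
546 + 72 = 618;  2358 + 618 = 2976;  7611 + 2976 = 10587;  20400 + 10587 = 30987
618 + 72 = 690;  2976 + 690 = 3666;  10587 + 3666 = 14253;  30987 + 14253 = 45240
690 + 72 = 762;  3666 + 762 = 4428;  14253 + 4428 = 18681;  45240 + 18681 = 63921
762 + 72 = 834;  4428 + 834 = 5262;  18681 + 5262 = 23943;  63921 + 23943 = 87864
834 + 72 = 906;  5262 + 906 = 6168;  23943 + 6168 = 30111;  87864 + 30111 = 117975

117975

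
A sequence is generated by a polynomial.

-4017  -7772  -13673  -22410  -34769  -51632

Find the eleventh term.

D1: -3755, -5901, -8737, -12359, -16863
D2: -2146, -2836, -3622, -4504
D3: -690, -786, -882
D4: -96, -96
Fourth differences constant at -96.
-882 − 96 = -978;  -4504 − 978 = -5482;  -16863 − 5482 = -22345;  -51632 − 22345 = -73977
-978 − 96 = -1074;  -5482 − 1074 = -6556;  -22345 − 6556 = -28901;  -73977 − 28901 = -102878
-1074 − 96 = -1170;  -6556 − 1170 = -7726;  -28901 − 7726 = -36627;  -102878 − 36627 = -139505
-1170 − 96 = -1266;  -7726 − 1266 = -8992;  -36627 − 8992 = -45619;  -139505 − 45619 = -185124
-1266 − 96 = -1362;  -8992 − 1362 = -10354;  -45619 − 10354 = -55973;  -185124 − 55973 = -241097

-241097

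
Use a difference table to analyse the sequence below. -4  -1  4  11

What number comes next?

20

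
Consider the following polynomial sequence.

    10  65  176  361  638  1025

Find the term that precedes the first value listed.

55  111  185  277  387
56  74  92  110
18  18  18
The third differences are constant at 18.
Work back: 56 − 18 = 38;  55 − 38 = 17;  10 − 17 = -7

-7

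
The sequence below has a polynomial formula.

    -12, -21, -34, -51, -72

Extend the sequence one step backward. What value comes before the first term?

Δ: -9, -13, -17, -21
Δ²: -4, -4, -4
The second differences are constant at -4.
Work back: -9 + 4 = -5;  -12 + 5 = -7

-7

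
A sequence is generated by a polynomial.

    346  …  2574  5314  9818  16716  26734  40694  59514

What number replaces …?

Using the last 7 terms:
D1: 2740  4504  6898  10018  13960  18820
D2: 1764  2394  3120  3942  4860
D3: 630  726  822  918
D4: 96  96  96
Constant fourth difference = 96.
Extend backward: 630 − 96 = 534;  1764 − 534 = 1230;  2740 − 1230 = 1510;  2574 − 1510 = 1064

1064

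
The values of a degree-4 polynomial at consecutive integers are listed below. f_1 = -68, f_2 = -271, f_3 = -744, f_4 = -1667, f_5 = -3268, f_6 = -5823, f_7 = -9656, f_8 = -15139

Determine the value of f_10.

-32783

Δ: -203  -473  -923  -1601  -2555  -3833  -5483
Δ²: -270  -450  -678  -954  -1278  -1650
Δ³: -180  -228  -276  -324  -372
Δ⁴: -48  -48  -48  -48
Constant fourth difference = -48, so extend:
-372 − 48 = -420;  -1650 − 420 = -2070;  -5483 − 2070 = -7553;  -15139 − 7553 = -22692
-420 − 48 = -468;  -2070 − 468 = -2538;  -7553 − 2538 = -10091;  -22692 − 10091 = -32783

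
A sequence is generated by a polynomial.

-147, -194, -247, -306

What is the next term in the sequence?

Δ: -47 , -53 , -59
Δ²: -6 , -6
Second differences constant at -6.
-59 − 6 = -65;  -306 − 65 = -371

-371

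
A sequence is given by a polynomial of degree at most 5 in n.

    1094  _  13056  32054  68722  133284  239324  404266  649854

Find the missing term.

Using the last 7 terms:
18998  36668  64562  106040  164942  245588
17670  27894  41478  58902  80646
10224  13584  17424  21744
3360  3840  4320
480  480
Constant fifth difference = 480.
Extend backward: 3360 − 480 = 2880;  10224 − 2880 = 7344;  17670 − 7344 = 10326;  18998 − 10326 = 8672;  13056 − 8672 = 4384

4384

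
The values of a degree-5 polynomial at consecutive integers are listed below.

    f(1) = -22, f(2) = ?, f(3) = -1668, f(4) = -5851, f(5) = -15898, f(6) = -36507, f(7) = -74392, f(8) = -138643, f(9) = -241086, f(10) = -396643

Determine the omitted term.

Using the last 8 terms:
Δ: -4183, -10047, -20609, -37885, -64251, -102443, -155557
Δ²: -5864, -10562, -17276, -26366, -38192, -53114
Δ³: -4698, -6714, -9090, -11826, -14922
Δ⁴: -2016, -2376, -2736, -3096
Δ⁵: -360, -360, -360
Constant fifth difference = -360.
Extend backward: -2016 + 360 = -1656;  -4698 + 1656 = -3042;  -5864 + 3042 = -2822;  -4183 + 2822 = -1361;  -1668 + 1361 = -307

-307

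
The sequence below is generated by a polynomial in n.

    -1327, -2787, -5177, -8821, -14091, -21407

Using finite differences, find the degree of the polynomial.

4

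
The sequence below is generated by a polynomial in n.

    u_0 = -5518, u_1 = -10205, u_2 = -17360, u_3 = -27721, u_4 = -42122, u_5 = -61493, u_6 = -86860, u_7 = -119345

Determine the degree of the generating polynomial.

4

-4687, -7155, -10361, -14401, -19371, -25367, -32485
-2468, -3206, -4040, -4970, -5996, -7118
-738, -834, -930, -1026, -1122
-96, -96, -96, -96
The fourth differences are constant, so the polynomial has degree 4.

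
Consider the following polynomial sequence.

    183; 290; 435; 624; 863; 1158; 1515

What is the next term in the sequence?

1940

Δ: 107, 145, 189, 239, 295, 357
Δ²: 38, 44, 50, 56, 62
Δ³: 6, 6, 6, 6
Third differences constant at 6.
62 + 6 = 68;  357 + 68 = 425;  1515 + 425 = 1940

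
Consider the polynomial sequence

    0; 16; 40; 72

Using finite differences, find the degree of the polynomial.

2

D1: 16, 24, 32
D2: 8, 8
The second differences are constant, so the polynomial has degree 2.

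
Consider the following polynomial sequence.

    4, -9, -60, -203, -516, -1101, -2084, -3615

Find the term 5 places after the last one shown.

-26420

-13  -51  -143  -313  -585  -983  -1531
-38  -92  -170  -272  -398  -548
-54  -78  -102  -126  -150
-24  -24  -24  -24
Fourth differences constant at -24.
-150 − 24 = -174;  -548 − 174 = -722;  -1531 − 722 = -2253;  -3615 − 2253 = -5868
-174 − 24 = -198;  -722 − 198 = -920;  -2253 − 920 = -3173;  -5868 − 3173 = -9041
-198 − 24 = -222;  -920 − 222 = -1142;  -3173 − 1142 = -4315;  -9041 − 4315 = -13356
-222 − 24 = -246;  -1142 − 246 = -1388;  -4315 − 1388 = -5703;  -13356 − 5703 = -19059
-246 − 24 = -270;  -1388 − 270 = -1658;  -5703 − 1658 = -7361;  -19059 − 7361 = -26420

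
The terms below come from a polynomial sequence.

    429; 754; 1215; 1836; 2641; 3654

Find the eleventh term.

12679

D1: 325, 461, 621, 805, 1013
D2: 136, 160, 184, 208
D3: 24, 24, 24
The third differences are constant (24).
208 + 24 = 232;  1013 + 232 = 1245;  3654 + 1245 = 4899
232 + 24 = 256;  1245 + 256 = 1501;  4899 + 1501 = 6400
256 + 24 = 280;  1501 + 280 = 1781;  6400 + 1781 = 8181
280 + 24 = 304;  1781 + 304 = 2085;  8181 + 2085 = 10266
304 + 24 = 328;  2085 + 328 = 2413;  10266 + 2413 = 12679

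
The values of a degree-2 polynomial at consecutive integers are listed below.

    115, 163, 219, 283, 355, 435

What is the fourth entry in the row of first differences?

72

D1: 48, 56, 64, 72, 80
D2: 8, 8, 8, 8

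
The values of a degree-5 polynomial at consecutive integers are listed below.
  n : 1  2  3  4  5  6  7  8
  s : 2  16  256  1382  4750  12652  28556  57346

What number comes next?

105562

Δ: 14 , 240 , 1126 , 3368 , 7902 , 15904 , 28790
Δ²: 226 , 886 , 2242 , 4534 , 8002 , 12886
Δ³: 660 , 1356 , 2292 , 3468 , 4884
Δ⁴: 696 , 936 , 1176 , 1416
Δ⁵: 240 , 240 , 240
Constant fifth difference = 240, so extend:
1416 + 240 = 1656;  4884 + 1656 = 6540;  12886 + 6540 = 19426;  28790 + 19426 = 48216;  57346 + 48216 = 105562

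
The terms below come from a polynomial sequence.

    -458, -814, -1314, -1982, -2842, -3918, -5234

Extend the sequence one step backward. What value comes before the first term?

-222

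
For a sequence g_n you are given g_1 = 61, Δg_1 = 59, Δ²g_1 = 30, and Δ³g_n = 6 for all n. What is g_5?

Build the table forward from the leading diagonal:
Δ³: 6  6  6  6  6
Δ²: 30  36  42  48  54
Δ: 59  89  125  167  215
g: 61  120  209  334  501

501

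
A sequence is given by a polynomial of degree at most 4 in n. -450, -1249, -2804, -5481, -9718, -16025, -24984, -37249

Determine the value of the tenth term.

-799 , -1555 , -2677 , -4237 , -6307 , -8959 , -12265
-756 , -1122 , -1560 , -2070 , -2652 , -3306
-366 , -438 , -510 , -582 , -654
-72 , -72 , -72 , -72
Fourth differences constant at -72.
-654 − 72 = -726;  -3306 − 726 = -4032;  -12265 − 4032 = -16297;  -37249 − 16297 = -53546
-726 − 72 = -798;  -4032 − 798 = -4830;  -16297 − 4830 = -21127;  -53546 − 21127 = -74673

-74673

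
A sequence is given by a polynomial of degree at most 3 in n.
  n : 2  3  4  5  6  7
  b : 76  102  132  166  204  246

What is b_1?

54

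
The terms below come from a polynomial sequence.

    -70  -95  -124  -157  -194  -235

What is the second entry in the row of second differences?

-4

D1: -25, -29, -33, -37, -41
D2: -4, -4, -4, -4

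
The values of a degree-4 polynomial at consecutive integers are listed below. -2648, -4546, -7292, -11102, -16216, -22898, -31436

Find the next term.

-42142

Δ: -1898, -2746, -3810, -5114, -6682, -8538
Δ²: -848, -1064, -1304, -1568, -1856
Δ³: -216, -240, -264, -288
Δ⁴: -24, -24, -24
Constant fourth difference = -24, so extend:
-288 − 24 = -312;  -1856 − 312 = -2168;  -8538 − 2168 = -10706;  -31436 − 10706 = -42142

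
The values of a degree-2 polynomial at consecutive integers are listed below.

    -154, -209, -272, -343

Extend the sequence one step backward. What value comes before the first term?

-107

-55, -63, -71
-8, -8
The second differences are constant at -8.
Work back: -55 + 8 = -47;  -154 + 47 = -107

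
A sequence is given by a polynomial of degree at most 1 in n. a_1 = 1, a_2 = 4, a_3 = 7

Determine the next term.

10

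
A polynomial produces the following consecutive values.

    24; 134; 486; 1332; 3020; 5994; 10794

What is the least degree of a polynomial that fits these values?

4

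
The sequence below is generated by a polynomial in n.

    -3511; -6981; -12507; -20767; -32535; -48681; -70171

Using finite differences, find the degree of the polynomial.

-3470, -5526, -8260, -11768, -16146, -21490
-2056, -2734, -3508, -4378, -5344
-678, -774, -870, -966
-96, -96, -96
The fourth differences are constant, so the polynomial has degree 4.

4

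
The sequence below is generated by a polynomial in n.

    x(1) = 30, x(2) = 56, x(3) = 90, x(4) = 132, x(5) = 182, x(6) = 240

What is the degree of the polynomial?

First differences: 26, 34, 42, 50, 58
Second differences: 8, 8, 8, 8
The second differences are constant, so the polynomial has degree 2.

2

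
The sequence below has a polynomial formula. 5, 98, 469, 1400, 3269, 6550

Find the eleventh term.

93 , 371 , 931 , 1869 , 3281
278 , 560 , 938 , 1412
282 , 378 , 474
96 , 96
Constant fourth difference = 96, so extend:
474 + 96 = 570;  1412 + 570 = 1982;  3281 + 1982 = 5263;  6550 + 5263 = 11813
570 + 96 = 666;  1982 + 666 = 2648;  5263 + 2648 = 7911;  11813 + 7911 = 19724
666 + 96 = 762;  2648 + 762 = 3410;  7911 + 3410 = 11321;  19724 + 11321 = 31045
762 + 96 = 858;  3410 + 858 = 4268;  11321 + 4268 = 15589;  31045 + 15589 = 46634
858 + 96 = 954;  4268 + 954 = 5222;  15589 + 5222 = 20811;  46634 + 20811 = 67445

67445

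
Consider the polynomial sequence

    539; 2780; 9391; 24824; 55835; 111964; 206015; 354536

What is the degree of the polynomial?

5

2241, 6611, 15433, 31011, 56129, 94051, 148521
4370, 8822, 15578, 25118, 37922, 54470
4452, 6756, 9540, 12804, 16548
2304, 2784, 3264, 3744
480, 480, 480
The fifth differences are constant, so the polynomial has degree 5.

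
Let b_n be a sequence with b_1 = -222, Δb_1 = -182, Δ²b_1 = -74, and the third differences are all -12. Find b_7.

Build the table forward from the leading diagonal:
Δ³: -12, -12, -12, -12, -12, -12, -12
Δ²: -74, -86, -98, -110, -122, -134, -146
Δ: -182, -256, -342, -440, -550, -672, -806
b: -222, -404, -660, -1002, -1442, -1992, -2664

-2664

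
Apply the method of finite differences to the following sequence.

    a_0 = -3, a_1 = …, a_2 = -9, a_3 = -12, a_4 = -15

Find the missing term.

Using the last 3 terms:
First differences: -3  -3
Constant first difference = -3.
Extend backward: -9 + 3 = -6

-6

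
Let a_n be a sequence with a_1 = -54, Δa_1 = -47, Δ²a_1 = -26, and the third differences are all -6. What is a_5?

Build the table forward from the leading diagonal:
Third differences: -6  -6  -6  -6  -6
Second differences: -26  -32  -38  -44  -50
First differences: -47  -73  -105  -143  -187
a: -54  -101  -174  -279  -422

-422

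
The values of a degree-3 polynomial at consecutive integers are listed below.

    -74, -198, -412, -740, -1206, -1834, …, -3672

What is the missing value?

-2648

Using the first 6 terms:
D1: -124  -214  -328  -466  -628
D2: -90  -114  -138  -162
D3: -24  -24  -24
Constant third difference = -24.
Extend forward: -162 − 24 = -186;  -628 − 186 = -814;  -1834 − 814 = -2648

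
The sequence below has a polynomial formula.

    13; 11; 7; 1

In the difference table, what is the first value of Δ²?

-2

Δ: -2, -4, -6
Δ²: -2, -2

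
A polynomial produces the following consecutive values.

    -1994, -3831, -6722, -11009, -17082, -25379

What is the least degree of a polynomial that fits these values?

-1837, -2891, -4287, -6073, -8297
-1054, -1396, -1786, -2224
-342, -390, -438
-48, -48
The fourth differences are constant, so the polynomial has degree 4.

4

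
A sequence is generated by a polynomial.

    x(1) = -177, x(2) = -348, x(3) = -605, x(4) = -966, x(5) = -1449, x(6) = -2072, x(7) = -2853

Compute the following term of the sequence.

-3810

D1: -171, -257, -361, -483, -623, -781
D2: -86, -104, -122, -140, -158
D3: -18, -18, -18, -18
The third differences are constant (-18).
-158 − 18 = -176;  -781 − 176 = -957;  -2853 − 957 = -3810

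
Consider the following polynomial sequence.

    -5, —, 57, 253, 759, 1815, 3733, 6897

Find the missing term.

Using the last 6 terms:
D1: 196  506  1056  1918  3164
D2: 310  550  862  1246
D3: 240  312  384
D4: 72  72
Constant fourth difference = 72.
Extend backward: 240 − 72 = 168;  310 − 168 = 142;  196 − 142 = 54;  57 − 54 = 3

3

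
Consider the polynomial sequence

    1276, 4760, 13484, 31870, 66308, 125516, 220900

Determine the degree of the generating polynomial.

5

3484, 8724, 18386, 34438, 59208, 95384
5240, 9662, 16052, 24770, 36176
4422, 6390, 8718, 11406
1968, 2328, 2688
360, 360
The fifth differences are constant, so the polynomial has degree 5.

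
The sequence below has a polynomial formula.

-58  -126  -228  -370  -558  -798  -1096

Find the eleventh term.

-2988

-68, -102, -142, -188, -240, -298
-34, -40, -46, -52, -58
-6, -6, -6, -6
Constant third difference = -6, so extend:
-58 − 6 = -64;  -298 − 64 = -362;  -1096 − 362 = -1458
-64 − 6 = -70;  -362 − 70 = -432;  -1458 − 432 = -1890
-70 − 6 = -76;  -432 − 76 = -508;  -1890 − 508 = -2398
-76 − 6 = -82;  -508 − 82 = -590;  -2398 − 590 = -2988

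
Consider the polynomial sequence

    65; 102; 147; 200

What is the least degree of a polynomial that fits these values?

Δ: 37, 45, 53
Δ²: 8, 8
The second differences are constant, so the polynomial has degree 2.

2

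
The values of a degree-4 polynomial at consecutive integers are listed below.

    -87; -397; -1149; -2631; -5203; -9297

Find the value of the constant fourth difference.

-72

D1: -310, -752, -1482, -2572, -4094
D2: -442, -730, -1090, -1522
D3: -288, -360, -432
D4: -72, -72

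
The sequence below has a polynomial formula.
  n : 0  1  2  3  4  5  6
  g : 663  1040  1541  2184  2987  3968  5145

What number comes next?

6536

Δ: 377 , 501 , 643 , 803 , 981 , 1177
Δ²: 124 , 142 , 160 , 178 , 196
Δ³: 18 , 18 , 18 , 18
The third differences are constant (18).
196 + 18 = 214;  1177 + 214 = 1391;  5145 + 1391 = 6536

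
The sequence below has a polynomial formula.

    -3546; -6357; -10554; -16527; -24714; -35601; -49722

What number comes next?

Δ: -2811  -4197  -5973  -8187  -10887  -14121
Δ²: -1386  -1776  -2214  -2700  -3234
Δ³: -390  -438  -486  -534
Δ⁴: -48  -48  -48
Constant fourth difference = -48, so extend:
-534 − 48 = -582;  -3234 − 582 = -3816;  -14121 − 3816 = -17937;  -49722 − 17937 = -67659

-67659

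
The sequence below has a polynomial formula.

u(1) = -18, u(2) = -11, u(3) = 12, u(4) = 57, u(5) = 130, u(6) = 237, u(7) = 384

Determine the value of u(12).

1929

Δ: 7, 23, 45, 73, 107, 147
Δ²: 16, 22, 28, 34, 40
Δ³: 6, 6, 6, 6
The third differences are constant (6).
40 + 6 = 46;  147 + 46 = 193;  384 + 193 = 577
46 + 6 = 52;  193 + 52 = 245;  577 + 245 = 822
52 + 6 = 58;  245 + 58 = 303;  822 + 303 = 1125
58 + 6 = 64;  303 + 64 = 367;  1125 + 367 = 1492
64 + 6 = 70;  367 + 70 = 437;  1492 + 437 = 1929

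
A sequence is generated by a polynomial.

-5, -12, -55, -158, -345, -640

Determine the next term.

-1067

-7  -43  -103  -187  -295
-36  -60  -84  -108
-24  -24  -24
Constant third difference = -24, so extend:
-108 − 24 = -132;  -295 − 132 = -427;  -640 − 427 = -1067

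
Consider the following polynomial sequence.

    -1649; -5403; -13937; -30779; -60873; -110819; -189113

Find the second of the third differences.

-4944

D1: -3754, -8534, -16842, -30094, -49946, -78294
D2: -4780, -8308, -13252, -19852, -28348
D3: -3528, -4944, -6600, -8496
D4: -1416, -1656, -1896
D5: -240, -240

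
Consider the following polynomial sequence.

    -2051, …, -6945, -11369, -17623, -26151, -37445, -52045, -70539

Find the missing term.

-3955

Using the last 7 terms:
Δ: -4424  -6254  -8528  -11294  -14600  -18494
Δ²: -1830  -2274  -2766  -3306  -3894
Δ³: -444  -492  -540  -588
Δ⁴: -48  -48  -48
Constant fourth difference = -48.
Extend backward: -444 + 48 = -396;  -1830 + 396 = -1434;  -4424 + 1434 = -2990;  -6945 + 2990 = -3955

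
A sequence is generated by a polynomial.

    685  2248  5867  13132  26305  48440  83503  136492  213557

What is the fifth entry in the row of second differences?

12928

First differences: 1563, 3619, 7265, 13173, 22135, 35063, 52989, 77065
Second differences: 2056, 3646, 5908, 8962, 12928, 17926, 24076
Third differences: 1590, 2262, 3054, 3966, 4998, 6150
Fourth differences: 672, 792, 912, 1032, 1152
Fifth differences: 120, 120, 120, 120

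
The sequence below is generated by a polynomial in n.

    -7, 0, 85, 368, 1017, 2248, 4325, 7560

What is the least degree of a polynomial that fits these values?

4

Δ: 7, 85, 283, 649, 1231, 2077, 3235
Δ²: 78, 198, 366, 582, 846, 1158
Δ³: 120, 168, 216, 264, 312
Δ⁴: 48, 48, 48, 48
The fourth differences are constant, so the polynomial has degree 4.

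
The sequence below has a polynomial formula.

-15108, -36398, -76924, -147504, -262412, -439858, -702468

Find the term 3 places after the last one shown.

Δ: -21290 , -40526 , -70580 , -114908 , -177446 , -262610
Δ²: -19236 , -30054 , -44328 , -62538 , -85164
Δ³: -10818 , -14274 , -18210 , -22626
Δ⁴: -3456 , -3936 , -4416
Δ⁵: -480 , -480
Constant fifth difference = -480, so extend:
-4416 − 480 = -4896;  -22626 − 4896 = -27522;  -85164 − 27522 = -112686;  -262610 − 112686 = -375296;  -702468 − 375296 = -1077764
-4896 − 480 = -5376;  -27522 − 5376 = -32898;  -112686 − 32898 = -145584;  -375296 − 145584 = -520880;  -1077764 − 520880 = -1598644
-5376 − 480 = -5856;  -32898 − 5856 = -38754;  -145584 − 38754 = -184338;  -520880 − 184338 = -705218;  -1598644 − 705218 = -2303862

-2303862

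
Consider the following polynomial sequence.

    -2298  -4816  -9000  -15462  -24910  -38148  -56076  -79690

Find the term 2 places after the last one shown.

-148440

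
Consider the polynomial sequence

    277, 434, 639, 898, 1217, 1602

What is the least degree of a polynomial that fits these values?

3

D1: 157, 205, 259, 319, 385
D2: 48, 54, 60, 66
D3: 6, 6, 6
The third differences are constant, so the polynomial has degree 3.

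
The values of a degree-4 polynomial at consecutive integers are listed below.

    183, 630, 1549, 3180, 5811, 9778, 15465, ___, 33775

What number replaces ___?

23304

Using the first 7 terms:
D1: 447  919  1631  2631  3967  5687
D2: 472  712  1000  1336  1720
D3: 240  288  336  384
D4: 48  48  48
Constant fourth difference = 48.
Extend forward: 384 + 48 = 432;  1720 + 432 = 2152;  5687 + 2152 = 7839;  15465 + 7839 = 23304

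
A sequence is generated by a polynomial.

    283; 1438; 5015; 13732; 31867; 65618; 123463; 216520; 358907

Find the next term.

D1: 1155, 3577, 8717, 18135, 33751, 57845, 93057, 142387
D2: 2422, 5140, 9418, 15616, 24094, 35212, 49330
D3: 2718, 4278, 6198, 8478, 11118, 14118
D4: 1560, 1920, 2280, 2640, 3000
D5: 360, 360, 360, 360
The fifth differences are constant (360).
3000 + 360 = 3360;  14118 + 3360 = 17478;  49330 + 17478 = 66808;  142387 + 66808 = 209195;  358907 + 209195 = 568102

568102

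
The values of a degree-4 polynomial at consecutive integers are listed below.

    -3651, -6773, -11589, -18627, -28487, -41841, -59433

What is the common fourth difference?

-72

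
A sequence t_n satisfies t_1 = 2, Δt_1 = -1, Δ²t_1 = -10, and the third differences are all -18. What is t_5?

-134

Build the table forward from the leading diagonal:
Third differences: -18, -18, -18, -18, -18
Second differences: -10, -28, -46, -64, -82
First differences: -1, -11, -39, -85, -149
t: 2, 1, -10, -49, -134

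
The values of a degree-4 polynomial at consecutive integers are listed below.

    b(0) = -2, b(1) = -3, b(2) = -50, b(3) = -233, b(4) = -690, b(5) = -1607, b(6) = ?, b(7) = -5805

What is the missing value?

-3218

Using the first 6 terms:
Δ: -1, -47, -183, -457, -917
Δ²: -46, -136, -274, -460
Δ³: -90, -138, -186
Δ⁴: -48, -48
Constant fourth difference = -48.
Extend forward: -186 − 48 = -234;  -460 − 234 = -694;  -917 − 694 = -1611;  -1607 − 1611 = -3218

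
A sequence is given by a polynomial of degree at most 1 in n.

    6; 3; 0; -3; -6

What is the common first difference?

-3

First differences: -3, -3, -3, -3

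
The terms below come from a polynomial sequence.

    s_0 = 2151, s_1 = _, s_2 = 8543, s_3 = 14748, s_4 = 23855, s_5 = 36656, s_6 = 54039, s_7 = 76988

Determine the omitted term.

4544

Using the last 6 terms:
Δ: 6205, 9107, 12801, 17383, 22949
Δ²: 2902, 3694, 4582, 5566
Δ³: 792, 888, 984
Δ⁴: 96, 96
Constant fourth difference = 96.
Extend backward: 792 − 96 = 696;  2902 − 696 = 2206;  6205 − 2206 = 3999;  8543 − 3999 = 4544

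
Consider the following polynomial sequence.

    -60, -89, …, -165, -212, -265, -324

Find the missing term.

-124

Using the last 4 terms:
-47, -53, -59
-6, -6
Constant second difference = -6.
Extend backward: -47 + 6 = -41;  -165 + 41 = -124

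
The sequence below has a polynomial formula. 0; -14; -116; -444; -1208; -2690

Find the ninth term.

D1: -14, -102, -328, -764, -1482
D2: -88, -226, -436, -718
D3: -138, -210, -282
D4: -72, -72
Constant fourth difference = -72, so extend:
-282 − 72 = -354;  -718 − 354 = -1072;  -1482 − 1072 = -2554;  -2690 − 2554 = -5244
-354 − 72 = -426;  -1072 − 426 = -1498;  -2554 − 1498 = -4052;  -5244 − 4052 = -9296
-426 − 72 = -498;  -1498 − 498 = -1996;  -4052 − 1996 = -6048;  -9296 − 6048 = -15344

-15344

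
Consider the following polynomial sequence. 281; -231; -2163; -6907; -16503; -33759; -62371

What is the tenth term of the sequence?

D1: -512, -1932, -4744, -9596, -17256, -28612
D2: -1420, -2812, -4852, -7660, -11356
D3: -1392, -2040, -2808, -3696
D4: -648, -768, -888
D5: -120, -120
The fifth differences are constant (-120).
-888 − 120 = -1008;  -3696 − 1008 = -4704;  -11356 − 4704 = -16060;  -28612 − 16060 = -44672;  -62371 − 44672 = -107043
-1008 − 120 = -1128;  -4704 − 1128 = -5832;  -16060 − 5832 = -21892;  -44672 − 21892 = -66564;  -107043 − 66564 = -173607
-1128 − 120 = -1248;  -5832 − 1248 = -7080;  -21892 − 7080 = -28972;  -66564 − 28972 = -95536;  -173607 − 95536 = -269143

-269143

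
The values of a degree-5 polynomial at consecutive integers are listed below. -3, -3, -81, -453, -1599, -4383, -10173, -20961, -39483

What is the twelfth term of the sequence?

First differences: 0, -78, -372, -1146, -2784, -5790, -10788, -18522
Second differences: -78, -294, -774, -1638, -3006, -4998, -7734
Third differences: -216, -480, -864, -1368, -1992, -2736
Fourth differences: -264, -384, -504, -624, -744
Fifth differences: -120, -120, -120, -120
Constant fifth difference = -120, so extend:
-744 − 120 = -864;  -2736 − 864 = -3600;  -7734 − 3600 = -11334;  -18522 − 11334 = -29856;  -39483 − 29856 = -69339
-864 − 120 = -984;  -3600 − 984 = -4584;  -11334 − 4584 = -15918;  -29856 − 15918 = -45774;  -69339 − 45774 = -115113
-984 − 120 = -1104;  -4584 − 1104 = -5688;  -15918 − 5688 = -21606;  -45774 − 21606 = -67380;  -115113 − 67380 = -182493

-182493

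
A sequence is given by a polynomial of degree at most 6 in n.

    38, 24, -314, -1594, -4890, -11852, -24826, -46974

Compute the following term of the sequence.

-82394

D1: -14, -338, -1280, -3296, -6962, -12974, -22148
D2: -324, -942, -2016, -3666, -6012, -9174
D3: -618, -1074, -1650, -2346, -3162
D4: -456, -576, -696, -816
D5: -120, -120, -120
Constant fifth difference = -120, so extend:
-816 − 120 = -936;  -3162 − 936 = -4098;  -9174 − 4098 = -13272;  -22148 − 13272 = -35420;  -46974 − 35420 = -82394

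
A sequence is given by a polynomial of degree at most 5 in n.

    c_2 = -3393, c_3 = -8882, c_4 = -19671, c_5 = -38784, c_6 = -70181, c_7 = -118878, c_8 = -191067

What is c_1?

-996

Δ: -5489, -10789, -19113, -31397, -48697, -72189
Δ²: -5300, -8324, -12284, -17300, -23492
Δ³: -3024, -3960, -5016, -6192
Δ⁴: -936, -1056, -1176
Δ⁵: -120, -120
The fifth differences are constant at -120.
Work back: -936 + 120 = -816;  -3024 + 816 = -2208;  -5300 + 2208 = -3092;  -5489 + 3092 = -2397;  -3393 + 2397 = -996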